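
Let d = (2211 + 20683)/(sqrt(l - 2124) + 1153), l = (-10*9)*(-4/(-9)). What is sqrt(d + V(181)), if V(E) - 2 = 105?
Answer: sqrt((146265 + 214*I*sqrt(541))/(1153 + 2*I*sqrt(541))) ≈ 11.262 - 0.03551*I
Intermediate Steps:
l = -40 (l = -(-360)*(-1)/9 = -90*4/9 = -40)
V(E) = 107 (V(E) = 2 + 105 = 107)
d = 22894/(1153 + 2*I*sqrt(541)) (d = (2211 + 20683)/(sqrt(-40 - 2124) + 1153) = 22894/(sqrt(-2164) + 1153) = 22894/(2*I*sqrt(541) + 1153) = 22894/(1153 + 2*I*sqrt(541)) ≈ 19.824 - 0.79981*I)
sqrt(d + V(181)) = sqrt((26396782/1331573 - 45788*I*sqrt(541)/1331573) + 107) = sqrt(168875093/1331573 - 45788*I*sqrt(541)/1331573)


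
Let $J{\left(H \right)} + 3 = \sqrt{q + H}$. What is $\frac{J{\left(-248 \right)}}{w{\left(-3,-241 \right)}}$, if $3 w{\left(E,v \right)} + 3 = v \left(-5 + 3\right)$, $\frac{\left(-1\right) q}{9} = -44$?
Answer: $- \frac{9}{479} + \frac{6 \sqrt{37}}{479} \approx 0.057404$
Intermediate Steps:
$q = 396$ ($q = \left(-9\right) \left(-44\right) = 396$)
$w{\left(E,v \right)} = -1 - \frac{2 v}{3}$ ($w{\left(E,v \right)} = -1 + \frac{v \left(-5 + 3\right)}{3} = -1 + \frac{v \left(-2\right)}{3} = -1 + \frac{\left(-2\right) v}{3} = -1 - \frac{2 v}{3}$)
$J{\left(H \right)} = -3 + \sqrt{396 + H}$
$\frac{J{\left(-248 \right)}}{w{\left(-3,-241 \right)}} = \frac{-3 + \sqrt{396 - 248}}{-1 - - \frac{482}{3}} = \frac{-3 + \sqrt{148}}{-1 + \frac{482}{3}} = \frac{-3 + 2 \sqrt{37}}{\frac{479}{3}} = \left(-3 + 2 \sqrt{37}\right) \frac{3}{479} = - \frac{9}{479} + \frac{6 \sqrt{37}}{479}$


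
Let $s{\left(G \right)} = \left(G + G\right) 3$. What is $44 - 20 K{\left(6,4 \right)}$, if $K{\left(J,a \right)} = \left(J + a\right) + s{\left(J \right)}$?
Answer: $-876$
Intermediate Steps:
$s{\left(G \right)} = 6 G$ ($s{\left(G \right)} = 2 G 3 = 6 G$)
$K{\left(J,a \right)} = a + 7 J$ ($K{\left(J,a \right)} = \left(J + a\right) + 6 J = a + 7 J$)
$44 - 20 K{\left(6,4 \right)} = 44 - 20 \left(4 + 7 \cdot 6\right) = 44 - 20 \left(4 + 42\right) = 44 - 920 = -876$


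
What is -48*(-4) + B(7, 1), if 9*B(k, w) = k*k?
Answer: 1777/9 ≈ 197.44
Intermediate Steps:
B(k, w) = k²/9 (B(k, w) = (k*k)/9 = k²/9)
-48*(-4) + B(7, 1) = -48*(-4) + (⅑)*7² = 192 + (⅑)*49 = 192 + 49/9 = 1777/9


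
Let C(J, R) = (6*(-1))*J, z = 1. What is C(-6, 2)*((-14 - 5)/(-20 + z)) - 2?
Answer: 34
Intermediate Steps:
C(J, R) = -6*J
C(-6, 2)*((-14 - 5)/(-20 + z)) - 2 = (-6*(-6))*((-14 - 5)/(-20 + 1)) - 2 = 36*(-19/(-19)) - 2 = 36*(-19*(-1/19)) - 2 = 36*1 - 2 = 36 - 2 = 34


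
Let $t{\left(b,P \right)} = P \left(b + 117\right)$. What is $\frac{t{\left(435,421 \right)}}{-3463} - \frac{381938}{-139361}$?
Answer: $- \frac{31063730218}{482607143} \approx -64.366$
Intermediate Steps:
$t{\left(b,P \right)} = P \left(117 + b\right)$
$\frac{t{\left(435,421 \right)}}{-3463} - \frac{381938}{-139361} = \frac{421 \left(117 + 435\right)}{-3463} - \frac{381938}{-139361} = 421 \cdot 552 \left(- \frac{1}{3463}\right) - - \frac{381938}{139361} = 232392 \left(- \frac{1}{3463}\right) + \frac{381938}{139361} = - \frac{232392}{3463} + \frac{381938}{139361} = - \frac{31063730218}{482607143}$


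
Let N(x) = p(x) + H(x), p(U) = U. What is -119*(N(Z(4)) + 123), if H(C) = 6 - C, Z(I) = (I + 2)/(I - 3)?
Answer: -15351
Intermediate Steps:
Z(I) = (2 + I)/(-3 + I)
N(x) = 6 (N(x) = x + (6 - x) = 6)
-119*(N(Z(4)) + 123) = -119*(6 + 123) = -119*129 = -15351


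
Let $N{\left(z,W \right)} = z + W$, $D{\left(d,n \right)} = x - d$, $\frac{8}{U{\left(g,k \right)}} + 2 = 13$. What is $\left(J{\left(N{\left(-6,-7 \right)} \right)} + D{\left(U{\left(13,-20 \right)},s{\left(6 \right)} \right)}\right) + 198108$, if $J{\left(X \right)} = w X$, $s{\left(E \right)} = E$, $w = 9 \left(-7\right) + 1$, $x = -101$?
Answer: $\frac{2186935}{11} \approx 1.9881 \cdot 10^{5}$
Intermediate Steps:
$U{\left(g,k \right)} = \frac{8}{11}$ ($U{\left(g,k \right)} = \frac{8}{-2 + 13} = \frac{8}{11}$)
$w = -62$ ($w = -63 + 1 = -62$)
$D{\left(d,n \right)} = -101 - d$
$N{\left(z,W \right)} = W + z$
$J{\left(X \right)} = - 62 X$
$\left(J{\left(N{\left(-6,-7 \right)} \right)} + D{\left(U{\left(13,-20 \right)},s{\left(6 \right)} \right)}\right) + 198108 = \left(- 62 \left(-7 - 6\right) - \frac{1119}{11}\right) + 198108 = \left(\left(-62\right) \left(-13\right) - \frac{1119}{11}\right) + 198108 = \left(806 - \frac{1119}{11}\right) + 198108 = \frac{7747}{11} + 198108 = \frac{2186935}{11}$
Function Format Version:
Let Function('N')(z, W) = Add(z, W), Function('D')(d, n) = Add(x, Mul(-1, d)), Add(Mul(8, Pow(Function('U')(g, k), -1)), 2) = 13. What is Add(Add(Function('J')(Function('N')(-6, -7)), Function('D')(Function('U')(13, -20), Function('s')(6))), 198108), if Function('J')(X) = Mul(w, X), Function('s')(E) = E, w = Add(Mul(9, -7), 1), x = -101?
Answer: Rational(2186935, 11) ≈ 1.9881e+5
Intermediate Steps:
Function('U')(g, k) = Rational(8, 11) (Function('U')(g, k) = Mul(8, Pow(Add(-2, 13), -1)) = Mul(8, Pow(11, -1)) = Mul(8, Rational(1, 11)) = Rational(8, 11))
w = -62 (w = Add(-63, 1) = -62)
Function('D')(d, n) = Add(-101, Mul(-1, d))
Function('N')(z, W) = Add(W, z)
Function('J')(X) = Mul(-62, X)
Add(Add(Function('J')(Function('N')(-6, -7)), Function('D')(Function('U')(13, -20), Function('s')(6))), 198108) = Add(Add(Mul(-62, Add(-7, -6)), Add(-101, Mul(-1, Rational(8, 11)))), 198108) = Add(Add(Mul(-62, -13), Add(-101, Rational(-8, 11))), 198108) = Add(Add(806, Rational(-1119, 11)), 198108) = Add(Rational(7747, 11), 198108) = Rational(2186935, 11)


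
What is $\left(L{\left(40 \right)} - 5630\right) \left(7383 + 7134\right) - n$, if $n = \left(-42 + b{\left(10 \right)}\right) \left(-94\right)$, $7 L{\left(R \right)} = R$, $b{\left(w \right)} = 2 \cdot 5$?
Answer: $- \frac{571555346}{7} \approx -8.1651 \cdot 10^{7}$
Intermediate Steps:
$b{\left(w \right)} = 10$
$L{\left(R \right)} = \frac{R}{7}$
$n = 3008$ ($n = \left(-42 + 10\right) \left(-94\right) = \left(-32\right) \left(-94\right) = 3008$)
$\left(L{\left(40 \right)} - 5630\right) \left(7383 + 7134\right) - n = \left(\frac{1}{7} \cdot 40 - 5630\right) \left(7383 + 7134\right) - 3008 = \left(\frac{40}{7} - 5630\right) 14517 - 3008 = \left(- \frac{39370}{7}\right) 14517 - 3008 = - \frac{571534290}{7} - 3008 = - \frac{571555346}{7}$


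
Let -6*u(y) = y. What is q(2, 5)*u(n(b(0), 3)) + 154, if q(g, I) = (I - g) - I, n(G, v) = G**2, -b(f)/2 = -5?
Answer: 562/3 ≈ 187.33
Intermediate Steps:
b(f) = 10 (b(f) = -2*(-5) = 10)
u(y) = -y/6
q(g, I) = -g
q(2, 5)*u(n(b(0), 3)) + 154 = (-1*2)*(-1/6*10**2) + 154 = -(-1)*100/3 + 154 = -2*(-50/3) + 154 = 100/3 + 154 = 562/3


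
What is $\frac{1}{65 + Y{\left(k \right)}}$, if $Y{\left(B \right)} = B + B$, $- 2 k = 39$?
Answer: $\frac{1}{26} \approx 0.038462$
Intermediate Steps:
$k = - \frac{39}{2}$ ($k = \left(- \frac{1}{2}\right) 39 = - \frac{39}{2} \approx -19.5$)
$Y{\left(B \right)} = 2 B$
$\frac{1}{65 + Y{\left(k \right)}} = \frac{1}{65 + 2 \left(- \frac{39}{2}\right)} = \frac{1}{65 - 39} = \frac{1}{26}$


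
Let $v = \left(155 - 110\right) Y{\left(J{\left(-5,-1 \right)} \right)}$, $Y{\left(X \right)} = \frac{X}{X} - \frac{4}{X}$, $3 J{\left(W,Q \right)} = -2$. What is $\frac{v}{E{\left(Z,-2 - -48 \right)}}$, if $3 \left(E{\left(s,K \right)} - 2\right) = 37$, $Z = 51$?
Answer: $\frac{945}{43} \approx 21.977$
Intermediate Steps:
$E{\left(s,K \right)} = \frac{43}{3}$ ($E{\left(s,K \right)} = 2 + \frac{1}{3} \cdot 37 = 2 + \frac{37}{3} = \frac{43}{3}$)
$J{\left(W,Q \right)} = - \frac{2}{3}$ ($J{\left(W,Q \right)} = \frac{1}{3} \left(-2\right) = - \frac{2}{3}$)
$Y{\left(X \right)} = 1 - \frac{4}{X}$
$v = 315$ ($v = \left(155 - 110\right) \frac{-4 - \frac{2}{3}}{- \frac{2}{3}} = 45 \left(\left(- \frac{3}{2}\right) \left(- \frac{14}{3}\right)\right) = 45 \cdot 7 = 315$)
$\frac{v}{E{\left(Z,-2 - -48 \right)}} = \frac{315}{\frac{43}{3}} = 315 \cdot \frac{3}{43} = \frac{945}{43}$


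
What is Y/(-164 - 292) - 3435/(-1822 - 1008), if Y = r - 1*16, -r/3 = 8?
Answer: 41989/32262 ≈ 1.3015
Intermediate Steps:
r = -24 (r = -3*8 = -24)
Y = -40 (Y = -24 - 1*16 = -24 - 16 = -40)
Y/(-164 - 292) - 3435/(-1822 - 1008) = -40/(-164 - 292) - 3435/(-1822 - 1008) = -40/(-456) - 3435/(-2830) = -40*(-1/456) - 3435*(-1/2830) = 5/57 + 687/566 = 41989/32262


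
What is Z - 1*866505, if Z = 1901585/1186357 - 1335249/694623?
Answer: -238020594121581331/274690286137 ≈ -8.6651e+5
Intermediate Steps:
Z = -87732440146/274690286137 (Z = 1901585*(1/1186357) - 1335249*1/694623 = 1901585/1186357 - 445083/231541 = -87732440146/274690286137 ≈ -0.31939)
Z - 1*866505 = -87732440146/274690286137 - 1*866505 = -87732440146/274690286137 - 866505 = -238020594121581331/274690286137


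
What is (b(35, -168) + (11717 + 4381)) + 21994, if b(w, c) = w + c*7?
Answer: 36951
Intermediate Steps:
b(w, c) = w + 7*c
(b(35, -168) + (11717 + 4381)) + 21994 = ((35 + 7*(-168)) + (11717 + 4381)) + 21994 = ((35 - 1176) + 16098) + 21994 = (-1141 + 16098) + 21994 = 14957 + 21994 = 36951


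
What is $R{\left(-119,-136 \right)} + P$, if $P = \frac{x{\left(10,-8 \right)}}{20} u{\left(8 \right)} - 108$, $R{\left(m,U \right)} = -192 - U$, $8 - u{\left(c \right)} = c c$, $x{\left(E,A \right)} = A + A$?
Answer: $- \frac{596}{5} \approx -119.2$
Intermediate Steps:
$x{\left(E,A \right)} = 2 A$
$u{\left(c \right)} = 8 - c^{2}$ ($u{\left(c \right)} = 8 - c c = 8 - c^{2}$)
$P = - \frac{316}{5}$ ($P = \frac{2 \left(-8\right)}{20} \left(8 - 8^{2}\right) - 108 = \left(-16\right) \frac{1}{20} \left(8 - 64\right) - 108 = - \frac{4 \left(8 - 64\right)}{5} - 108 = \left(- \frac{4}{5}\right) \left(-56\right) - 108 = \frac{224}{5} - 108 = - \frac{316}{5} \approx -63.2$)
$R{\left(-119,-136 \right)} + P = \left(-192 - -136\right) - \frac{316}{5} = \left(-192 + 136\right) - \frac{316}{5} = -56 - \frac{316}{5} = - \frac{596}{5}$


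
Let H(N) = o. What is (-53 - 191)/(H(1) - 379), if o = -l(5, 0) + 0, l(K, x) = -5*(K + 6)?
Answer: 61/81 ≈ 0.75309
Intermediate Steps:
l(K, x) = -30 - 5*K (l(K, x) = -5*(6 + K) = -30 - 5*K)
o = 55 (o = -(-30 - 5*5) + 0 = -(-30 - 25) + 0 = -1*(-55) + 0 = 55 + 0 = 55)
H(N) = 55
(-53 - 191)/(H(1) - 379) = (-53 - 191)/(55 - 379) = -244/(-324) = -244*(-1/324) = 61/81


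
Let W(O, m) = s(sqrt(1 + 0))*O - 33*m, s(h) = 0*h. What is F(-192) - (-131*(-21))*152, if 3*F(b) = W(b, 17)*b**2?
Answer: -7311720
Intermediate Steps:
s(h) = 0
W(O, m) = -33*m (W(O, m) = 0*O - 33*m = 0 - 33*m = -33*m)
F(b) = -187*b**2 (F(b) = ((-33*17)*b**2)/3 = (-561*b**2)/3 = -187*b**2)
F(-192) - (-131*(-21))*152 = -187*(-192)**2 - (-131*(-21))*152 = -187*36864 - 2751*152 = -6893568 - 1*418152 = -6893568 - 418152 = -7311720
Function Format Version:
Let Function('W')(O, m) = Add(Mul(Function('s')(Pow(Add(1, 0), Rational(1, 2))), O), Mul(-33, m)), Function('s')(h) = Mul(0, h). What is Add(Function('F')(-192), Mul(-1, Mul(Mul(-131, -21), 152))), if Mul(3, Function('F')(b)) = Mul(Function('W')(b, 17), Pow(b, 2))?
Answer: -7311720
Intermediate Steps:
Function('s')(h) = 0
Function('W')(O, m) = Mul(-33, m) (Function('W')(O, m) = Add(Mul(0, O), Mul(-33, m)) = Add(0, Mul(-33, m)) = Mul(-33, m))
Function('F')(b) = Mul(-187, Pow(b, 2)) (Function('F')(b) = Mul(Rational(1, 3), Mul(Mul(-33, 17), Pow(b, 2))) = Mul(Rational(1, 3), Mul(-561, Pow(b, 2))) = Mul(-187, Pow(b, 2)))
Add(Function('F')(-192), Mul(-1, Mul(Mul(-131, -21), 152))) = Add(Mul(-187, Pow(-192, 2)), Mul(-1, Mul(Mul(-131, -21), 152))) = Add(Mul(-187, 36864), Mul(-1, Mul(2751, 152))) = Add(-6893568, Mul(-1, 418152)) = Add(-6893568, -418152) = -7311720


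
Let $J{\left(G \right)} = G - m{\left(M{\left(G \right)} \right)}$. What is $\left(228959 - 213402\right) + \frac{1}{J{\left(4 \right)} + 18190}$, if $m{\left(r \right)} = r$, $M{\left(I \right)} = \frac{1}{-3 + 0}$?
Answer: $\frac{849147734}{54583} \approx 15557.0$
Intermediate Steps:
$M{\left(I \right)} = - \frac{1}{3}$ ($M{\left(I \right)} = \frac{1}{-3} = - \frac{1}{3}$)
$J{\left(G \right)} = \frac{1}{3} + G$ ($J{\left(G \right)} = G - - \frac{1}{3} = G + \frac{1}{3} = \frac{1}{3} + G$)
$\left(228959 - 213402\right) + \frac{1}{J{\left(4 \right)} + 18190} = \left(228959 - 213402\right) + \frac{1}{\left(\frac{1}{3} + 4\right) + 18190} = 15557 + \frac{1}{\frac{13}{3} + 18190} = 15557 + \frac{1}{\frac{54583}{3}} = 15557 + \frac{3}{54583} = \frac{849147734}{54583}$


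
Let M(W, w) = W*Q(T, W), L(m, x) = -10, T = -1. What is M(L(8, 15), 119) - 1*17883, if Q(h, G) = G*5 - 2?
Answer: -17363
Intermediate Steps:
Q(h, G) = -2 + 5*G (Q(h, G) = 5*G - 2 = -2 + 5*G)
M(W, w) = W*(-2 + 5*W)
M(L(8, 15), 119) - 1*17883 = -10*(-2 + 5*(-10)) - 1*17883 = -10*(-2 - 50) - 17883 = -10*(-52) - 17883 = 520 - 17883 = -17363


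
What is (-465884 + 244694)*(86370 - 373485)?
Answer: 63506966850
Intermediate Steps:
(-465884 + 244694)*(86370 - 373485) = -221190*(-287115) = 63506966850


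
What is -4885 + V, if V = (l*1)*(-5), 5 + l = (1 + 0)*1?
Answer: -4865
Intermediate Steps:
l = -4 (l = -5 + (1 + 0)*1 = -5 + 1*1 = -5 + 1 = -4)
V = 20 (V = -4*1*(-5) = -4*(-5) = 20)
-4885 + V = -4885 + 20 = -4865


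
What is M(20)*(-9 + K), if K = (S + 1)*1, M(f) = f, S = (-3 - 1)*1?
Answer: -240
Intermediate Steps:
S = -4 (S = -4*1 = -4)
K = -3 (K = (-4 + 1)*1 = -3*1 = -3)
M(20)*(-9 + K) = 20*(-9 - 3) = 20*(-12) = -240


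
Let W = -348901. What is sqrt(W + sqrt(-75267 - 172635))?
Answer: sqrt(-348901 + I*sqrt(247902)) ≈ 0.421 + 590.68*I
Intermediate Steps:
sqrt(W + sqrt(-75267 - 172635)) = sqrt(-348901 + sqrt(-75267 - 172635)) = sqrt(-348901 + sqrt(-247902)) = sqrt(-348901 + I*sqrt(247902))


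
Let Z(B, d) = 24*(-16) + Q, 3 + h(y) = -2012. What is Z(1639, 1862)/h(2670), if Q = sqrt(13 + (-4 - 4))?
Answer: 384/2015 - sqrt(5)/2015 ≈ 0.18946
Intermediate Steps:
h(y) = -2015 (h(y) = -3 - 2012 = -2015)
Q = sqrt(5) (Q = sqrt(13 - 8) = sqrt(5) ≈ 2.2361)
Z(B, d) = -384 + sqrt(5) (Z(B, d) = 24*(-16) + sqrt(5) = -384 + sqrt(5))
Z(1639, 1862)/h(2670) = (-384 + sqrt(5))/(-2015) = (-384 + sqrt(5))*(-1/2015) = 384/2015 - sqrt(5)/2015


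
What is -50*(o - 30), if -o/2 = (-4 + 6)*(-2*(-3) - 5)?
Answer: 1700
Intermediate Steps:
o = -4 (o = -2*(-4 + 6)*(-2*(-3) - 5) = -4*(6 - 5) = -4 ≈ -4.0000)
-50*(o - 30) = -50*(-4 - 30) = -50*(-34) = 1700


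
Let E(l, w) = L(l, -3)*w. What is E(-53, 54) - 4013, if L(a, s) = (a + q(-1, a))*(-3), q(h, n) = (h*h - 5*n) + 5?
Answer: -39329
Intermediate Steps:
q(h, n) = 5 + h**2 - 5*n (q(h, n) = (h**2 - 5*n) + 5 = 5 + h**2 - 5*n)
L(a, s) = -18 + 12*a (L(a, s) = (a + (5 + (-1)**2 - 5*a))*(-3) = (a + (5 + 1 - 5*a))*(-3) = (a + (6 - 5*a))*(-3) = (6 - 4*a)*(-3) = -18 + 12*a)
E(l, w) = w*(-18 + 12*l) (E(l, w) = (-18 + 12*l)*w = w*(-18 + 12*l))
E(-53, 54) - 4013 = 6*54*(-3 + 2*(-53)) - 4013 = 6*54*(-3 - 106) - 4013 = 6*54*(-109) - 4013 = -35316 - 4013 = -39329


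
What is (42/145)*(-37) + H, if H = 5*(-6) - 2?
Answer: -6194/145 ≈ -42.717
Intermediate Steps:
H = -32 (H = -30 - 2 = -32)
(42/145)*(-37) + H = (42/145)*(-37) - 32 = -1554/145 - 32 = -6194/145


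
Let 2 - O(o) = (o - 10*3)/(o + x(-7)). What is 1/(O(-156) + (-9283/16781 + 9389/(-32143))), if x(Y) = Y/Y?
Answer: -2696958415/122134658 ≈ -22.082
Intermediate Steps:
x(Y) = 1
O(o) = 2 - (-30 + o)/(1 + o) (O(o) = 2 - (o - 10*3)/(o + 1) = 2 - (o - 30)/(1 + o) = 2 - (-30 + o)/(1 + o))
1/(O(-156) + (-9283/16781 + 9389/(-32143))) = 1/((32 - 156)/(1 - 156) + (-9283/16781 + 9389/(-32143))) = 1/(-124/(-155) + (-9283*1/16781 + 9389*(-1/32143))) = 1/(-1/155*(-124) + (-9283/16781 - 9389/32143)) = 1/(4/5 - 455940278/539391683) = 1/(-122134658/2696958415) = -2696958415/122134658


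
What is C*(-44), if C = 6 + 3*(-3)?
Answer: 132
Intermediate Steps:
C = -3 (C = 6 - 9 = -3)
C*(-44) = -3*(-44) = 132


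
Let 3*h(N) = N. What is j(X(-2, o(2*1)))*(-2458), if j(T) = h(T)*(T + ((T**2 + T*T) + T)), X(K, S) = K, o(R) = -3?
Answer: 19664/3 ≈ 6554.7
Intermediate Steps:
h(N) = N/3
j(T) = T*(2*T + 2*T**2)/3 (j(T) = (T/3)*(T + ((T**2 + T*T) + T)) = (T/3)*(T + ((T**2 + T**2) + T)) = (T/3)*(T + (2*T**2 + T)) = (T/3)*(T + (T + 2*T**2)) = (T/3)*(2*T + 2*T**2) = T*(2*T + 2*T**2)/3)
j(X(-2, o(2*1)))*(-2458) = ((2/3)*(-2)**2*(1 - 2))*(-2458) = ((2/3)*4*(-1))*(-2458) = -8/3*(-2458) = 19664/3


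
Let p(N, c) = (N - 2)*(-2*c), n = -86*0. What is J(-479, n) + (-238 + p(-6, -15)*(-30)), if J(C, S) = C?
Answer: 6483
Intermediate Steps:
n = 0
p(N, c) = -2*c*(-2 + N) (p(N, c) = (-2 + N)*(-2*c) = -2*c*(-2 + N))
J(-479, n) + (-238 + p(-6, -15)*(-30)) = -479 + (-238 + (2*(-15)*(2 - 1*(-6)))*(-30)) = -479 + (-238 + (2*(-15)*(2 + 6))*(-30)) = -479 + (-238 + (2*(-15)*8)*(-30)) = -479 + (-238 - 240*(-30)) = -479 + (-238 + 7200) = -479 + 6962 = 6483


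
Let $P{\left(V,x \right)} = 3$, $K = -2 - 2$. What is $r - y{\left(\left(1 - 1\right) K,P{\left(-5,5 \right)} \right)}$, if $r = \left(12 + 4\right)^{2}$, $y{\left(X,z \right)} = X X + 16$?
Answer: $240$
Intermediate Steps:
$K = -4$
$y{\left(X,z \right)} = 16 + X^{2}$ ($y{\left(X,z \right)} = X^{2} + 16 = 16 + X^{2}$)
$r = 256$ ($r = 16^{2} = 256$)
$r - y{\left(\left(1 - 1\right) K,P{\left(-5,5 \right)} \right)} = 256 - \left(16 + \left(\left(1 - 1\right) \left(-4\right)\right)^{2}\right) = 256 - \left(16 + \left(0 \left(-4\right)\right)^{2}\right) = 256 - \left(16 + 0^{2}\right) = 256 - \left(16 + 0\right) = 256 - 16 = 240$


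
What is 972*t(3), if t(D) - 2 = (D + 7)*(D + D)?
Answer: 60264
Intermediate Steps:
t(D) = 2 + 2*D*(7 + D) (t(D) = 2 + (D + 7)*(D + D) = 2 + (7 + D)*(2*D) = 2 + 2*D*(7 + D))
972*t(3) = 972*(2 + 2*3² + 14*3) = 972*(2 + 2*9 + 42) = 972*(2 + 18 + 42) = 972*62 = 60264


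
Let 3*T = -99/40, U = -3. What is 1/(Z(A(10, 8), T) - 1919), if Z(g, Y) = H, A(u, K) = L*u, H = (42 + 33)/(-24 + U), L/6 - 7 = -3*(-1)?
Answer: -9/17296 ≈ -0.00052035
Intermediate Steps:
T = -33/40 (T = (-99/40)/3 = (-99*1/40)/3 = (⅓)*(-99/40) = -33/40 ≈ -0.82500)
L = 60 (L = 42 + 6*(-3*(-1)) = 42 + 6*3 = 42 + 18 = 60)
H = -25/9 (H = (42 + 33)/(-24 - 3) = 75/(-27) = 75*(-1/27) = -25/9 ≈ -2.7778)
A(u, K) = 60*u
Z(g, Y) = -25/9
1/(Z(A(10, 8), T) - 1919) = 1/(-25/9 - 1919) = 1/(-17296/9) = -9/17296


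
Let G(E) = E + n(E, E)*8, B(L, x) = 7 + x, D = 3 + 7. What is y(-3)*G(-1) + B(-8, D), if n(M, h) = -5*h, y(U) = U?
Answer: -100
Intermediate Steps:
D = 10
G(E) = -39*E (G(E) = E - 5*E*8 = E - 40*E = -39*E)
y(-3)*G(-1) + B(-8, D) = -(-117)*(-1) + (7 + 10) = -3*39 + 17 = -117 + 17 = -100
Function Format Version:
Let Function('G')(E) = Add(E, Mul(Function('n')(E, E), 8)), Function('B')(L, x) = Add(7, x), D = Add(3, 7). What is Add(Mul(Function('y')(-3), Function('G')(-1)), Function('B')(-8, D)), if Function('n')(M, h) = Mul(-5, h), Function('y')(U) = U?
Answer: -100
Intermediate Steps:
D = 10
Function('G')(E) = Mul(-39, E) (Function('G')(E) = Add(E, Mul(Mul(-5, E), 8)) = Add(E, Mul(-40, E)) = Mul(-39, E))
Add(Mul(Function('y')(-3), Function('G')(-1)), Function('B')(-8, D)) = Add(Mul(-3, Mul(-39, -1)), Add(7, 10)) = Add(Mul(-3, 39), 17) = Add(-117, 17) = -100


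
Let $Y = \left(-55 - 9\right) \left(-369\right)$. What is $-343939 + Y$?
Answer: $-320323$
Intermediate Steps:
$Y = 23616$ ($Y = \left(-64\right) \left(-369\right) = 23616$)
$-343939 + Y = -343939 + 23616 = -320323$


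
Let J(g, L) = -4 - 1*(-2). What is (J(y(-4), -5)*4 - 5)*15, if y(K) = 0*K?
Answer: -195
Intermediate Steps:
y(K) = 0
J(g, L) = -2 (J(g, L) = -4 + 2 = -2)
(J(y(-4), -5)*4 - 5)*15 = (-2*4 - 5)*15 = (-8 - 5)*15 = -13*15 = -195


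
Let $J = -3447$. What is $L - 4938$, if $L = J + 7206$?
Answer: $-1179$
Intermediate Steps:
$L = 3759$ ($L = -3447 + 7206 = 3759$)
$L - 4938 = 3759 - 4938 = -1179$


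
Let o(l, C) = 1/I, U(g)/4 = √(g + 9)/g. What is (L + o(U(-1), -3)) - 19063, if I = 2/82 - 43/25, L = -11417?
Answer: -52975265/1738 ≈ -30481.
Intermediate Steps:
U(g) = 4*√(9 + g)/g (U(g) = 4*(√(g + 9)/g) = 4*(√(9 + g)/g) = 4*√(9 + g)/g)
I = -1738/1025 (I = 2*(1/82) - 43*1/25 = 1/41 - 43/25 = -1738/1025 ≈ -1.6956)
o(l, C) = -1025/1738 (o(l, C) = 1/(-1738/1025) = -1025/1738)
(L + o(U(-1), -3)) - 19063 = (-11417 - 1025/1738) - 19063 = -19843771/1738 - 19063 = -52975265/1738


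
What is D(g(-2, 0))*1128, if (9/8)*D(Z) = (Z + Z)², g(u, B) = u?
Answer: 48128/3 ≈ 16043.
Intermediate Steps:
D(Z) = 32*Z²/9 (D(Z) = 8*(Z + Z)²/9 = 8*(2*Z)²/9 = 8*(4*Z²)/9 = 32*Z²/9)
D(g(-2, 0))*1128 = ((32/9)*(-2)²)*1128 = ((32/9)*4)*1128 = (128/9)*1128 = 48128/3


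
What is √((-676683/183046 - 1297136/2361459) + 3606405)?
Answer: √673837676863695650551034417538/432255624114 ≈ 1899.1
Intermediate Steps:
√((-676683/183046 - 1297136/2361459) + 3606405) = √(-1835394716753/432255624114 + 3606405) = √(1558887008688133417/432255624114) = √673837676863695650551034417538/432255624114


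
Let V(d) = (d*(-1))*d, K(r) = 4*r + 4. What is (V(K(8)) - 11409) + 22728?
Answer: 10023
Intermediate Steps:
K(r) = 4 + 4*r
V(d) = -d² (V(d) = (-d)*d = -d²)
(V(K(8)) - 11409) + 22728 = (-(4 + 4*8)² - 11409) + 22728 = (-(4 + 32)² - 11409) + 22728 = (-1*36² - 11409) + 22728 = (-1*1296 - 11409) + 22728 = (-1296 - 11409) + 22728 = -12705 + 22728 = 10023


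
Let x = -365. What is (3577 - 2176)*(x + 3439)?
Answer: 4306674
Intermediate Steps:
(3577 - 2176)*(x + 3439) = (3577 - 2176)*(-365 + 3439) = 1401*3074 = 4306674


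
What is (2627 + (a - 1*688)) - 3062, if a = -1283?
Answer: -2406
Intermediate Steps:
(2627 + (a - 1*688)) - 3062 = (2627 + (-1283 - 1*688)) - 3062 = (2627 + (-1283 - 688)) - 3062 = (2627 - 1971) - 3062 = 656 - 3062 = -2406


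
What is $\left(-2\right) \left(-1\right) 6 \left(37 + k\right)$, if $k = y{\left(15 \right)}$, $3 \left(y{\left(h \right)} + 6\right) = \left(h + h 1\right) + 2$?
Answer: $500$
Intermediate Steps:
$y{\left(h \right)} = - \frac{16}{3} + \frac{2 h}{3}$ ($y{\left(h \right)} = -6 + \frac{\left(h + h 1\right) + 2}{3} = -6 + \frac{\left(h + h\right) + 2}{3} = -6 + \frac{2 h + 2}{3} = -6 + \frac{2 + 2 h}{3} = -6 + \left(\frac{2}{3} + \frac{2 h}{3}\right) = - \frac{16}{3} + \frac{2 h}{3}$)
$k = \frac{14}{3}$ ($k = - \frac{16}{3} + \frac{2}{3} \cdot 15 = - \frac{16}{3} + 10 = \frac{14}{3} \approx 4.6667$)
$\left(-2\right) \left(-1\right) 6 \left(37 + k\right) = \left(-2\right) \left(-1\right) 6 \left(37 + \frac{14}{3}\right) = 2 \cdot 6 \cdot \frac{125}{3} = 12 \cdot \frac{125}{3} = 500$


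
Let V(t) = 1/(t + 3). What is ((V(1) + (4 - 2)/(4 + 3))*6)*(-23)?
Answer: -1035/14 ≈ -73.929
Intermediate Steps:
V(t) = 1/(3 + t)
((V(1) + (4 - 2)/(4 + 3))*6)*(-23) = ((1/(3 + 1) + (4 - 2)/(4 + 3))*6)*(-23) = ((1/4 + 2/7)*6)*(-23) = ((¼ + 2*(⅐))*6)*(-23) = ((¼ + 2/7)*6)*(-23) = ((15/28)*6)*(-23) = (45/14)*(-23) = -1035/14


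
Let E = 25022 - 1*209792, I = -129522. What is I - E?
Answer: 55248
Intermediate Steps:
E = -184770 (E = 25022 - 209792 = -184770)
I - E = -129522 - 1*(-184770) = -129522 + 184770 = 55248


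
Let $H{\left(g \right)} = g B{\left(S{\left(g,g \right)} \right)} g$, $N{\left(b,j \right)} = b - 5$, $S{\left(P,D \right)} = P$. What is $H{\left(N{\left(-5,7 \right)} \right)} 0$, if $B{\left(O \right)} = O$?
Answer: $0$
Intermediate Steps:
$N{\left(b,j \right)} = -5 + b$ ($N{\left(b,j \right)} = b - 5 = -5 + b$)
$H{\left(g \right)} = g^{3}$ ($H{\left(g \right)} = g g g = g^{2} g = g^{3}$)
$H{\left(N{\left(-5,7 \right)} \right)} 0 = \left(-5 - 5\right)^{3} \cdot 0 = \left(-10\right)^{3} \cdot 0 = \left(-1000\right) 0 = 0$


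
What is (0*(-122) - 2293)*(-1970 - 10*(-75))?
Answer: 2797460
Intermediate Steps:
(0*(-122) - 2293)*(-1970 - 10*(-75)) = (0 - 2293)*(-1970 + 750) = -2293*(-1220) = 2797460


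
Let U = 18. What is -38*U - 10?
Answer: -694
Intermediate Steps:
-38*U - 10 = -38*18 - 10 = -684 - 10 = -694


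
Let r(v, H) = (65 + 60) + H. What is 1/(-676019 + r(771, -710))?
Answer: -1/676604 ≈ -1.4780e-6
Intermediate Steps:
r(v, H) = 125 + H
1/(-676019 + r(771, -710)) = 1/(-676019 + (125 - 710)) = 1/(-676019 - 585) = 1/(-676604) = -1/676604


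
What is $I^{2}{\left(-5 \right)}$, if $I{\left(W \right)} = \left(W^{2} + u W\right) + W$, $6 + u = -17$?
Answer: $18225$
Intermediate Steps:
$u = -23$ ($u = -6 - 17 = -23$)
$I{\left(W \right)} = W^{2} - 22 W$ ($I{\left(W \right)} = \left(W^{2} - 23 W\right) + W = W^{2} - 22 W$)
$I^{2}{\left(-5 \right)} = \left(- 5 \left(-22 - 5\right)\right)^{2} = \left(\left(-5\right) \left(-27\right)\right)^{2} = 135^{2} = 18225$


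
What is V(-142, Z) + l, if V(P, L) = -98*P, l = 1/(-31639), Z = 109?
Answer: 440288323/31639 ≈ 13916.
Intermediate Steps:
l = -1/31639 ≈ -3.1607e-5
V(-142, Z) + l = -98*(-142) - 1/31639 = 13916 - 1/31639 = 440288323/31639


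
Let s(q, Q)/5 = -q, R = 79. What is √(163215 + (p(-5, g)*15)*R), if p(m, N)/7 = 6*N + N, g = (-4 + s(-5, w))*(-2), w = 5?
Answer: 3*I*√252835 ≈ 1508.5*I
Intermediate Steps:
s(q, Q) = -5*q (s(q, Q) = 5*(-q) = -5*q)
g = -42 (g = (-4 - 5*(-5))*(-2) = (-4 + 25)*(-2) = 21*(-2) = -42)
p(m, N) = 49*N (p(m, N) = 7*(6*N + N) = 7*(7*N) = 49*N)
√(163215 + (p(-5, g)*15)*R) = √(163215 + ((49*(-42))*15)*79) = √(163215 - 2058*15*79) = √(163215 - 30870*79) = √(163215 - 2438730) = √(-2275515) = 3*I*√252835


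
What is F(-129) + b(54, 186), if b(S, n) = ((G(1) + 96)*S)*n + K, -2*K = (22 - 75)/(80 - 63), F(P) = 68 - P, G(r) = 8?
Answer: 35522335/34 ≈ 1.0448e+6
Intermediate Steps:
K = 53/34 (K = -(22 - 75)/(2*(80 - 63)) = -(-53)/(2*17) = -1/2*(-53/17) = 53/34 ≈ 1.5588)
b(S, n) = 53/34 + 104*S*n (b(S, n) = ((8 + 96)*S)*n + 53/34 = (104*S)*n + 53/34 = 104*S*n + 53/34 = 53/34 + 104*S*n)
F(-129) + b(54, 186) = (68 - 1*(-129)) + (53/34 + 104*54*186) = (68 + 129) + (53/34 + 1044576) = 197 + 35515637/34 = 35522335/34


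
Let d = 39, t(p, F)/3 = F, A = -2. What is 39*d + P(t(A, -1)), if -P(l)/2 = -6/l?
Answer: 1517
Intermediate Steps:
t(p, F) = 3*F
P(l) = 12/l (P(l) = -(-12)/l = 12/l)
39*d + P(t(A, -1)) = 39*39 + 12/((3*(-1))) = 1521 + 12/(-3) = 1521 + 12*(-⅓) = 1521 - 4 = 1517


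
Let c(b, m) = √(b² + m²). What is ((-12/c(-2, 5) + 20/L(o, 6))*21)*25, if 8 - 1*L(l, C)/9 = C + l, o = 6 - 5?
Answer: 3500/3 - 6300*√29/29 ≈ -3.2140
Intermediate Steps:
o = 1
L(l, C) = 72 - 9*C - 9*l (L(l, C) = 72 - 9*(C + l) = 72 + (-9*C - 9*l) = 72 - 9*C - 9*l)
((-12/c(-2, 5) + 20/L(o, 6))*21)*25 = ((-12/√((-2)² + 5²) + 20/(72 - 9*6 - 9*1))*21)*25 = ((-12/√(4 + 25) + 20/(72 - 54 - 9))*21)*25 = ((-12*√29/29 + 20/9)*21)*25 = ((20/9 - 12*√29/29)*21)*25 = (140/3 - 252*√29/29)*25 = 3500/3 - 6300*√29/29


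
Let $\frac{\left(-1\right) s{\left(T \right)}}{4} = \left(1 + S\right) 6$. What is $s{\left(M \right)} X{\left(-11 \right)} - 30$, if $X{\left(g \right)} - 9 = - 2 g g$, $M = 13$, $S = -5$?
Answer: $-22398$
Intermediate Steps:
$s{\left(T \right)} = 96$ ($s{\left(T \right)} = - 4 \left(1 - 5\right) 6 = - 4 \left(\left(-4\right) 6\right) = \left(-4\right) \left(-24\right) = 96$)
$X{\left(g \right)} = 9 - 2 g^{2}$ ($X{\left(g \right)} = 9 + - 2 g g = 9 - 2 g^{2}$)
$s{\left(M \right)} X{\left(-11 \right)} - 30 = 96 \left(9 - 2 \left(-11\right)^{2}\right) - 30 = 96 \left(9 - 242\right) - 30 = 96 \left(-233\right) - 30 = -22368 - 30 = -22398$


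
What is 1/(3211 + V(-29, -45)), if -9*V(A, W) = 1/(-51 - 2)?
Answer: 477/1531648 ≈ 0.00031143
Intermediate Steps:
V(A, W) = 1/477 (V(A, W) = -1/(9*(-51 - 2)) = -⅑/(-53) = -⅑*(-1/53) = 1/477)
1/(3211 + V(-29, -45)) = 1/(3211 + 1/477) = 1/(1531648/477) = 477/1531648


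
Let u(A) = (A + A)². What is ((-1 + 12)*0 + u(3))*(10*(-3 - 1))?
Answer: -1440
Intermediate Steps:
u(A) = 4*A² (u(A) = (2*A)² = 4*A²)
((-1 + 12)*0 + u(3))*(10*(-3 - 1)) = ((-1 + 12)*0 + 4*3²)*(10*(-3 - 1)) = (11*0 + 4*9)*(10*(-4)) = (0 + 36)*(-40) = 36*(-40) = -1440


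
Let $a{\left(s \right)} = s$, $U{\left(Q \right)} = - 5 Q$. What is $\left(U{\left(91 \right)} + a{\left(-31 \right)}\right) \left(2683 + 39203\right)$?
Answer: $-20356596$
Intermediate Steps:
$\left(U{\left(91 \right)} + a{\left(-31 \right)}\right) \left(2683 + 39203\right) = \left(\left(-5\right) 91 - 31\right) \left(2683 + 39203\right) = \left(-455 - 31\right) 41886 = \left(-486\right) 41886 = -20356596$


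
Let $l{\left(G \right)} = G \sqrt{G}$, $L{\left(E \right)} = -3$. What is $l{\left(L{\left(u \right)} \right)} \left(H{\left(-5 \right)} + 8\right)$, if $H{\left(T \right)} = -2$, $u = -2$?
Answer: $- 18 i \sqrt{3} \approx - 31.177 i$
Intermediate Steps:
$l{\left(G \right)} = G^{\frac{3}{2}}$
$l{\left(L{\left(u \right)} \right)} \left(H{\left(-5 \right)} + 8\right) = \left(-3\right)^{\frac{3}{2}} \left(-2 + 8\right) = - 3 i \sqrt{3} \cdot 6 = - 18 i \sqrt{3}$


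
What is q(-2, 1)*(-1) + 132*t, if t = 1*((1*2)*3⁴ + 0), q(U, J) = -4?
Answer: 21388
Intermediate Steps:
t = 162 (t = 1*(2*81 + 0) = 1*(162 + 0) = 1*162 = 162)
q(-2, 1)*(-1) + 132*t = -4*(-1) + 132*162 = 4 + 21384 = 21388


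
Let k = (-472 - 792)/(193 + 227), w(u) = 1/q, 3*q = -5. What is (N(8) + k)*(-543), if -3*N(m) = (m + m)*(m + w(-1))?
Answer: 161452/7 ≈ 23065.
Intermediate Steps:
q = -5/3 (q = (⅓)*(-5) = -5/3 ≈ -1.6667)
w(u) = -⅗ (w(u) = 1/(-5/3) = -⅗)
k = -316/105 (k = -1264/420 = -1264*1/420 = -316/105 ≈ -3.0095)
N(m) = -2*m*(-⅗ + m)/3 (N(m) = -(m + m)*(m - ⅗)/3 = -2*m*(-⅗ + m)/3)
(N(8) + k)*(-543) = ((2/15)*8*(3 - 5*8) - 316/105)*(-543) = ((2/15)*8*(3 - 40) - 316/105)*(-543) = ((2/15)*8*(-37) - 316/105)*(-543) = (-592/15 - 316/105)*(-543) = -892/21*(-543) = 161452/7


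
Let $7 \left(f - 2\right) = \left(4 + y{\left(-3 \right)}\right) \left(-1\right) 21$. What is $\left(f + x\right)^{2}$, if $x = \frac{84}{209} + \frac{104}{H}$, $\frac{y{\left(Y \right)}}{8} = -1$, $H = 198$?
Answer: $\frac{788374084}{3538161} \approx 222.82$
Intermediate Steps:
$y{\left(Y \right)} = -8$ ($y{\left(Y \right)} = 8 \left(-1\right) = -8$)
$x = \frac{1744}{1881}$ ($x = \frac{84}{209} + \frac{104}{198} = 84 \cdot \frac{1}{209} + 104 \cdot \frac{1}{198} = \frac{84}{209} + \frac{52}{99} = \frac{1744}{1881} \approx 0.92717$)
$f = 14$ ($f = 2 + \frac{\left(4 - 8\right) \left(-1\right) 21}{7} = 2 + \frac{\left(-4\right) \left(-1\right) 21}{7} = 2 + \frac{4 \cdot 21}{7} = 2 + \frac{1}{7} \cdot 84 = 2 + 12 = 14$)
$\left(f + x\right)^{2} = \left(14 + \frac{1744}{1881}\right)^{2} = \left(\frac{28078}{1881}\right)^{2} = \frac{788374084}{3538161}$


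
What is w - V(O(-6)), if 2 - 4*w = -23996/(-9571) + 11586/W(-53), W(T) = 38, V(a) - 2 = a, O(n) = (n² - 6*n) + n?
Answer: -104999957/727396 ≈ -144.35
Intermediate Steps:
O(n) = n² - 5*n
V(a) = 2 + a
w = -55537029/727396 (w = ½ - (-23996/(-9571) + 11586/38)/4 = ½ - (-23996*(-1/9571) + 11586*(1/38))/4 = ½ - (23996/9571 + 5793/19)/4 = ½ - ¼*55900727/181849 = ½ - 55900727/727396 = -55537029/727396 ≈ -76.350)
w - V(O(-6)) = -55537029/727396 - (2 - 6*(-5 - 6)) = -55537029/727396 - (2 - 6*(-11)) = -55537029/727396 - (2 + 66) = -55537029/727396 - 1*68 = -55537029/727396 - 68 = -104999957/727396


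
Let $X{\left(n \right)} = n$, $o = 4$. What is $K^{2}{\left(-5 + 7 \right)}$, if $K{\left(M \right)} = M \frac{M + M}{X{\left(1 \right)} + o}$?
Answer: $\frac{64}{25} \approx 2.56$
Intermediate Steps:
$K{\left(M \right)} = \frac{2 M^{2}}{5}$ ($K{\left(M \right)} = M \frac{M + M}{1 + 4} = M \frac{2 M}{5} = \frac{2 M^{2}}{5}$)
$K^{2}{\left(-5 + 7 \right)} = \left(\frac{2 \left(-5 + 7\right)^{2}}{5}\right)^{2} = \left(\frac{2 \cdot 2^{2}}{5}\right)^{2} = \left(\frac{2}{5} \cdot 4\right)^{2} = \left(\frac{8}{5}\right)^{2} = \frac{64}{25}$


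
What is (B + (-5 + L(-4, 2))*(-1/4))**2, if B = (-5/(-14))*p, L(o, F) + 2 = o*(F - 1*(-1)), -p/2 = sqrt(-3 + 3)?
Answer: 361/16 ≈ 22.563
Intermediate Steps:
p = 0 (p = -2*sqrt(-3 + 3) = -2*sqrt(0) = -2*0 = 0)
L(o, F) = -2 + o*(1 + F) (L(o, F) = -2 + o*(F - 1*(-1)) = -2 + o*(F + 1) = -2 + o*(1 + F))
B = 0 (B = -5/(-14)*0 = -5*(-1/14)*0 = (5/14)*0 = 0)
(B + (-5 + L(-4, 2))*(-1/4))**2 = (0 + (-5 + (-2 - 4 + 2*(-4)))*(-1/4))**2 = (0 + (-5 + (-2 - 4 - 8))*(-1*1/4))**2 = (0 + (-5 - 14)*(-1/4))**2 = (0 - 19*(-1/4))**2 = (0 + 19/4)**2 = (19/4)**2 = 361/16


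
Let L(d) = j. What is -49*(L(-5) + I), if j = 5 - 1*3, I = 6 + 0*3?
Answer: -392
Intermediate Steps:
I = 6 (I = 6 + 0 = 6)
j = 2 (j = 5 - 3 = 2)
L(d) = 2
-49*(L(-5) + I) = -49*(2 + 6) = -49*8 = -392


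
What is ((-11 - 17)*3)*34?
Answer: -2856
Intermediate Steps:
((-11 - 17)*3)*34 = -28*3*34 = -84*34 = -2856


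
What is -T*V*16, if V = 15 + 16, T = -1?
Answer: 496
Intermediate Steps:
V = 31
-T*V*16 = -(-1*31)*16 = -(-31)*16 = -1*(-496) = 496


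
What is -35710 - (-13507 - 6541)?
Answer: -15662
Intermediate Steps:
-35710 - (-13507 - 6541) = -35710 - 1*(-20048) = -35710 + 20048 = -15662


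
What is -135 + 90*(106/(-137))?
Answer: -28035/137 ≈ -204.64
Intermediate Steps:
-135 + 90*(106/(-137)) = -135 + 90*(106*(-1/137)) = -135 + 90*(-106/137) = -135 - 9540/137 = -28035/137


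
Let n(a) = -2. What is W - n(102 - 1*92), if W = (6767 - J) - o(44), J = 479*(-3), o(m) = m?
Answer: 8162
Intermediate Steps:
J = -1437
W = 8160 (W = (6767 - 1*(-1437)) - 1*44 = (6767 + 1437) - 44 = 8204 - 44 = 8160)
W - n(102 - 1*92) = 8160 - 1*(-2) = 8160 + 2 = 8162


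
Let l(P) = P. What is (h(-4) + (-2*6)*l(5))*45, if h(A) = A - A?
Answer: -2700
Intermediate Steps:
h(A) = 0
(h(-4) + (-2*6)*l(5))*45 = (0 - 2*6*5)*45 = (0 - 12*5)*45 = (0 - 60)*45 = -60*45 = -2700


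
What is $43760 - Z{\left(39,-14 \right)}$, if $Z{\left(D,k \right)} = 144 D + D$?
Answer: $38105$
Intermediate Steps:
$Z{\left(D,k \right)} = 145 D$
$43760 - Z{\left(39,-14 \right)} = 43760 - 145 \cdot 39 = 43760 - 5655 = 38105$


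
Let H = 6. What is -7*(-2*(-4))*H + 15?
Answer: -321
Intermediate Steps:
-7*(-2*(-4))*H + 15 = -7*(-2*(-4))*6 + 15 = -56*6 + 15 = -7*48 + 15 = -336 + 15 = -321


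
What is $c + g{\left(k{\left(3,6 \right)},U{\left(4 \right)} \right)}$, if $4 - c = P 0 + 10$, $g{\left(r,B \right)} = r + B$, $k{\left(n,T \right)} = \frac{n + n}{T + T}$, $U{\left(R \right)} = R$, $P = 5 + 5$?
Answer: $- \frac{3}{2} \approx -1.5$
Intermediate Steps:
$P = 10$
$k{\left(n,T \right)} = \frac{n}{T}$ ($k{\left(n,T \right)} = \frac{2 n}{2 T} = 2 n \frac{1}{2 T} = \frac{n}{T}$)
$g{\left(r,B \right)} = B + r$
$c = -6$ ($c = 4 - \left(10 \cdot 0 + 10\right) = 4 - \left(0 + 10\right) = 4 - 10 = -6$)
$c + g{\left(k{\left(3,6 \right)},U{\left(4 \right)} \right)} = -6 + \left(4 + \frac{3}{6}\right) = -6 + \left(4 + 3 \cdot \frac{1}{6}\right) = -6 + \left(4 + \frac{1}{2}\right) = -6 + \frac{9}{2} = - \frac{3}{2}$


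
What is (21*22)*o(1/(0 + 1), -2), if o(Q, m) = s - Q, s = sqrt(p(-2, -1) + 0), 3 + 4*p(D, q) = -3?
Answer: -462 + 231*I*sqrt(6) ≈ -462.0 + 565.83*I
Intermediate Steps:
p(D, q) = -3/2 (p(D, q) = -3/4 + (1/4)*(-3) = -3/4 - 3/4 = -3/2)
s = I*sqrt(6)/2 (s = sqrt(-3/2 + 0) = sqrt(-3/2) = I*sqrt(6)/2 ≈ 1.2247*I)
o(Q, m) = -Q + I*sqrt(6)/2 (o(Q, m) = I*sqrt(6)/2 - Q = -Q + I*sqrt(6)/2)
(21*22)*o(1/(0 + 1), -2) = (21*22)*(-1/(0 + 1) + I*sqrt(6)/2) = 462*(-1/1 + I*sqrt(6)/2) = 462*(-1*1 + I*sqrt(6)/2) = 462*(-1 + I*sqrt(6)/2) = -462 + 231*I*sqrt(6)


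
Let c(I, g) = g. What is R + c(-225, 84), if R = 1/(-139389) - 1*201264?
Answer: -28042279021/139389 ≈ -2.0118e+5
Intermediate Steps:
R = -28053987697/139389 (R = -1/139389 - 201264 = -28053987697/139389 ≈ -2.0126e+5)
R + c(-225, 84) = -28053987697/139389 + 84 = -28042279021/139389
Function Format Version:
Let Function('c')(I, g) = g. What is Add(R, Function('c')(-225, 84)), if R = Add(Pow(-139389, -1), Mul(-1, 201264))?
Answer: Rational(-28042279021, 139389) ≈ -2.0118e+5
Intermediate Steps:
R = Rational(-28053987697, 139389) (R = Add(Rational(-1, 139389), -201264) = Rational(-28053987697, 139389) ≈ -2.0126e+5)
Add(R, Function('c')(-225, 84)) = Add(Rational(-28053987697, 139389), 84) = Rational(-28042279021, 139389)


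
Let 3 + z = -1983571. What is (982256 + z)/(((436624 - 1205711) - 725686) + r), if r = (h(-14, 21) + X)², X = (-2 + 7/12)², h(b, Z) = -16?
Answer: 20763330048/30991552703 ≈ 0.66997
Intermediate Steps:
z = -1983574 (z = -3 - 1983571 = -1983574)
X = 289/144 (X = (-2 + 7*(1/12))² = (-2 + 7/12)² = (-17/12)² = 289/144 ≈ 2.0069)
r = 4060225/20736 (r = (-16 + 289/144)² = (-2015/144)² = 4060225/20736 ≈ 195.81)
(982256 + z)/(((436624 - 1205711) - 725686) + r) = (982256 - 1983574)/(((436624 - 1205711) - 725686) + 4060225/20736) = -1001318/((-769087 - 725686) + 4060225/20736) = -1001318/(-1494773 + 4060225/20736) = -1001318/(-30991552703/20736) = -1001318*(-20736/30991552703) = 20763330048/30991552703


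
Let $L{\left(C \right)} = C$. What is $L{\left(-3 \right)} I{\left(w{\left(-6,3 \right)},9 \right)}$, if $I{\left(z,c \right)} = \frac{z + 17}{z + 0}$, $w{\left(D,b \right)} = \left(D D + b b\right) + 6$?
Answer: $-4$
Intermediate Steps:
$w{\left(D,b \right)} = 6 + D^{2} + b^{2}$ ($w{\left(D,b \right)} = \left(D^{2} + b^{2}\right) + 6 = 6 + D^{2} + b^{2}$)
$I{\left(z,c \right)} = \frac{17 + z}{z}$
$L{\left(-3 \right)} I{\left(w{\left(-6,3 \right)},9 \right)} = - 3 \frac{17 + \left(6 + \left(-6\right)^{2} + 3^{2}\right)}{6 + \left(-6\right)^{2} + 3^{2}} = - 3 \frac{17 + \left(6 + 36 + 9\right)}{6 + 36 + 9} = - 3 \frac{17 + 51}{51} = - 3 \cdot \frac{1}{51} \cdot 68 = \left(-3\right) \frac{4}{3} = -4$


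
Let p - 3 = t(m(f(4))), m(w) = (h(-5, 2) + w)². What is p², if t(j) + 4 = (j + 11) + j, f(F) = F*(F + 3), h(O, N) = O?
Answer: 1140624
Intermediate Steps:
f(F) = F*(3 + F)
m(w) = (-5 + w)²
t(j) = 7 + 2*j (t(j) = -4 + ((j + 11) + j) = -4 + ((11 + j) + j) = -4 + (11 + 2*j) = 7 + 2*j)
p = 1068 (p = 3 + (7 + 2*(-5 + 4*(3 + 4))²) = 3 + (7 + 2*(-5 + 4*7)²) = 3 + (7 + 2*(-5 + 28)²) = 3 + (7 + 2*23²) = 3 + (7 + 2*529) = 3 + (7 + 1058) = 3 + 1065 = 1068)
p² = 1068² = 1140624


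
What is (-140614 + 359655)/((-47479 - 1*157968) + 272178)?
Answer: 219041/66731 ≈ 3.2824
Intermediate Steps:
(-140614 + 359655)/((-47479 - 1*157968) + 272178) = 219041/((-47479 - 157968) + 272178) = 219041/(-205447 + 272178) = 219041/66731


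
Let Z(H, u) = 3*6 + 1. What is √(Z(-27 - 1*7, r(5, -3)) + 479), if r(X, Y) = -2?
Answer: √498 ≈ 22.316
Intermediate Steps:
Z(H, u) = 19 (Z(H, u) = 18 + 1 = 19)
√(Z(-27 - 1*7, r(5, -3)) + 479) = √(19 + 479) = √498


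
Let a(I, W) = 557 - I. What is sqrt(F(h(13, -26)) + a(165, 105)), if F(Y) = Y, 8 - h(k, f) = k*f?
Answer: 3*sqrt(82) ≈ 27.166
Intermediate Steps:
h(k, f) = 8 - f*k (h(k, f) = 8 - k*f = 8 - f*k)
sqrt(F(h(13, -26)) + a(165, 105)) = sqrt((8 - 1*(-26)*13) + (557 - 1*165)) = sqrt((8 + 338) + (557 - 165)) = sqrt(346 + 392) = sqrt(738) = 3*sqrt(82)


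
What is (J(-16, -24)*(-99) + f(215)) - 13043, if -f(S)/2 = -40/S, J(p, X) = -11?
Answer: -514006/43 ≈ -11954.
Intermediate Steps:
f(S) = 80/S (f(S) = -(-80)/S = 80/S)
(J(-16, -24)*(-99) + f(215)) - 13043 = (-11*(-99) + 80/215) - 13043 = (1089 + 80*(1/215)) - 13043 = (1089 + 16/43) - 13043 = 46843/43 - 13043 = -514006/43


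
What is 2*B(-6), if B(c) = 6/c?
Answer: -2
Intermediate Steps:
2*B(-6) = 2*(6/(-6)) = 2*(6*(-⅙)) = 2*(-1) = -2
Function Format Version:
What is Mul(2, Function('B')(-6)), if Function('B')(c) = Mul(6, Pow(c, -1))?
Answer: -2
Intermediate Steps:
Mul(2, Function('B')(-6)) = Mul(2, Mul(6, Pow(-6, -1))) = Mul(2, Mul(6, Rational(-1, 6))) = Mul(2, -1) = -2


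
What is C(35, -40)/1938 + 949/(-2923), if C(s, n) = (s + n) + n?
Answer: -656899/1888258 ≈ -0.34789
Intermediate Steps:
C(s, n) = s + 2*n (C(s, n) = (n + s) + n = s + 2*n)
C(35, -40)/1938 + 949/(-2923) = (35 + 2*(-40))/1938 + 949/(-2923) = (35 - 80)*(1/1938) + 949*(-1/2923) = -45*1/1938 - 949/2923 = -15/646 - 949/2923 = -656899/1888258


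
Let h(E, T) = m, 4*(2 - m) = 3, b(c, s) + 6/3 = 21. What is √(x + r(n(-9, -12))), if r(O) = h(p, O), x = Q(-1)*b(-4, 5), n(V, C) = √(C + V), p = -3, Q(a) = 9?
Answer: √689/2 ≈ 13.124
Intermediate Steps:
b(c, s) = 19 (b(c, s) = -2 + 21 = 19)
m = 5/4 (m = 2 - ¼*3 = 2 - ¾ = 5/4 ≈ 1.2500)
h(E, T) = 5/4
x = 171 (x = 9*19 = 171)
r(O) = 5/4
√(x + r(n(-9, -12))) = √(171 + 5/4) = √(689/4) = √689/2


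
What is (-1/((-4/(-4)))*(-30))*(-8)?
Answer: -240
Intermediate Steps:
(-1/((-4/(-4)))*(-30))*(-8) = (-1/((-4*(-¼)))*(-30))*(-8) = (-1/1*(-30))*(-8) = (-1*1*(-30))*(-8) = -1*(-30)*(-8) = 30*(-8) = -240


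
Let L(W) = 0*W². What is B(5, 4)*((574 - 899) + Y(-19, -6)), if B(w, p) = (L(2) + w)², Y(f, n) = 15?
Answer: -7750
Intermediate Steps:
L(W) = 0
B(w, p) = w² (B(w, p) = (0 + w)² = w²)
B(5, 4)*((574 - 899) + Y(-19, -6)) = 5²*((574 - 899) + 15) = 25*(-325 + 15) = 25*(-310) = -7750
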